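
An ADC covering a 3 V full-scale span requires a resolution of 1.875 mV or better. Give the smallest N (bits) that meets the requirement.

Number of steps required ≥ 3 V / 1.875 mV = 1600.00.
Need 2^N ≥ 1600.00; 2^10 = 1024, 2^11 = 2048.
Minimum N = 11.

11 bits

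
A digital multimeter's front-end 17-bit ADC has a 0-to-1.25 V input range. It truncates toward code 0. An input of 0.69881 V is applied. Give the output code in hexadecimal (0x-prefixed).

Full-scale span = 1.25 V; LSB = 1.25/2^17 = 9.54 µV.
(V_in − V_low)/LSB = (0.69881 − 0) / 9.53674e-06 = 73275.539.
Floor → code 73275.
In hexadecimal (0x-prefixed): 0x11E3B.

code 0x11E3B (decimal 73275)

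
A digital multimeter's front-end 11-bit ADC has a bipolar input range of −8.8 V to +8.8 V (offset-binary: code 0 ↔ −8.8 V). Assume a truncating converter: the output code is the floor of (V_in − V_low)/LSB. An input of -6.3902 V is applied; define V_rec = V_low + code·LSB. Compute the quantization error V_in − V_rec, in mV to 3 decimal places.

LSB = 17.6/2^11 = 8.594 mV.
Scaled input = 280.4131 LSBs, so code = 280.
V_rec = (−8.8) + 280·0.00859375 = -6.39375 V.
Difference: 0.00355 V → 3.550 mV.

3.550 mV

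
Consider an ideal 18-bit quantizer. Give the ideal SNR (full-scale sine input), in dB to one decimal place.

SNR ≈ 6.02·N + 1.76 dB = 6.02·18 + 1.76 = 110.12 dB.

110.1 dB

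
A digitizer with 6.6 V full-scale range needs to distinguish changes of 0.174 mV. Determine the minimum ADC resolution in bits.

Number of steps required ≥ 6.6 V / 0.174 mV = 37931.03.
Need 2^N ≥ 37931.03; 2^15 = 32768, 2^16 = 65536.
Minimum N = 16.

16 bits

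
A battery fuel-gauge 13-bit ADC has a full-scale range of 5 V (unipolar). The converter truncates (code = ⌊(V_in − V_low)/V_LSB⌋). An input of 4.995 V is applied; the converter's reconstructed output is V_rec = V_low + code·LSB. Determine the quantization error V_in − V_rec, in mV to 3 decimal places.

0.493 mV

One LSB is 5 V / 8192 = 0.610 mV.
Scaled input = 8183.8080 LSBs, so code = 8183.
V_rec = 0 + 8183·0.000610352 = 4.9945068 V.
Error = 4.995 − 4.9945068 = 0.000493164 V = 0.493 mV.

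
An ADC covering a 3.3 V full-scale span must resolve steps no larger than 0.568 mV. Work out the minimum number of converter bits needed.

Number of steps required ≥ 3.3 V / 0.568 mV = 5809.86.
Need 2^N ≥ 5809.86; 2^12 = 4096, 2^13 = 8192.
Minimum N = 13.

13 bits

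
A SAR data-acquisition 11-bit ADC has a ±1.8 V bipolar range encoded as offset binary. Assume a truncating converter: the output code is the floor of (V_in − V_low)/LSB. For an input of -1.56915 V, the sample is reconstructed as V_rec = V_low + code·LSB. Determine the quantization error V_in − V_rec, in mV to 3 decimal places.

0.577 mV

LSB = 3.6/2^11 = 1.758 mV.
(V_in − V_low)/LSB = (-1.56915 − (−1.8))/0.00175781 = 131.3280 → code 131 (floor).
V_rec = (−1.8) + 131·0.00175781 = -1.5697266 V.
Difference: 0.000576563 V → 0.577 mV.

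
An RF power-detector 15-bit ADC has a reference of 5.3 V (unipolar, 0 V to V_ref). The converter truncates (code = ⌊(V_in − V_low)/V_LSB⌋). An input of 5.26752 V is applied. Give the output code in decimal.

Full-scale span = 5.3 V; LSB = 5.3/2^15 = 161.74 µV.
(5.26752 − 0) / 0.000161743 = 32567.188 LSBs.
⌊·⌋(32567.188) = 32567.

code 32567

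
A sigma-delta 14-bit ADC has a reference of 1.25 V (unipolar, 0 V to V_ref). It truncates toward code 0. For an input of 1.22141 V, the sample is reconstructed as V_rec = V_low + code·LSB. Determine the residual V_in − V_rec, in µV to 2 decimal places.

20.23 µV

LSB = 1.25/2^14 = 76.29 µV.
(V_in − V_low)/LSB = (1.22141 − 0)/7.62939e-05 = 16009.2652 → code 16009 (floor).
V_rec = 0 + 16009·7.62939e-05 = 1.2213898 V.
Difference: 2.02295e-05 V → 20.23 µV.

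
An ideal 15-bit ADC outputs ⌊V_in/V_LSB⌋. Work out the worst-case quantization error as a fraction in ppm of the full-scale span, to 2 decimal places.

Truncating → worst-case error = 1 LSB = V_FS/2^15, so 1e+06/32768 = 30.5176 ppm of full scale.

30.52 ppm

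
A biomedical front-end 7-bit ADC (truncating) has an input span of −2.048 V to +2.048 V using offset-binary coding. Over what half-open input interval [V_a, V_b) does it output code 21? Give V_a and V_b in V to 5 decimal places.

[-1.37600 V, -1.34400 V)

LSB = 4.096/2^7 = 32.000 mV.
V_a = V_low + 21·LSB = -1.376 V; V_b = V_low + 22·LSB = -1.344 V.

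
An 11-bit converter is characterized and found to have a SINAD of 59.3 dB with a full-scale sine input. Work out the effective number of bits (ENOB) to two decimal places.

9.56 bits

ENOB = (SINAD − 1.76) / 6.02 = (59.3 − 1.76)/6.02 = 9.558.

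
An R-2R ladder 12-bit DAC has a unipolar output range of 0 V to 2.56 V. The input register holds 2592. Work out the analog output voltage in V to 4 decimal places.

LSB = 2.56 V / 2^12 = 0.625 mV.
V_out = 0 + 2592 × 0.000625 V = 1.62 V.

1.6200 V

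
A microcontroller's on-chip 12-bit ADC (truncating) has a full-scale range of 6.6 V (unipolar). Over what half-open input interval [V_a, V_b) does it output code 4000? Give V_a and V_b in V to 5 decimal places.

[6.44531 V, 6.44692 V)

LSB = 6.6/2^12 = 1.611 mV.
V_a = V_low + 4000·LSB = 6.44531 V; V_b = V_low + 4001·LSB = 6.44692 V.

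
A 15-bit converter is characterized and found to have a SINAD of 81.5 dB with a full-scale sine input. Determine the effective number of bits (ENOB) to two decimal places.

ENOB = (SINAD − 1.76) / 6.02 = (81.5 − 1.76)/6.02 = 13.246.

13.25 bits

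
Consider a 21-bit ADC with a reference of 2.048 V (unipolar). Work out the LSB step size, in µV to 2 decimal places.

0.98 µV

Full-scale span = 2.048 V.
LSB = 2.048 / 2^21 = 2.048 / 2097152 = 9.76563e-07 V = 0.98 µV.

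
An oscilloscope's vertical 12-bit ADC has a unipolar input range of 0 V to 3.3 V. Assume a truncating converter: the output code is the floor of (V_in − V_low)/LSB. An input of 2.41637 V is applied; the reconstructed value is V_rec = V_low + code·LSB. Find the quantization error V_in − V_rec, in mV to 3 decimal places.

0.183 mV

One LSB is 3.3 V / 4096 = 0.806 mV.
(V_in − V_low)/LSB = (2.41637 − 0)/0.000805664 = 2999.2277 → code 2999 (floor).
Code 2999 maps back to 0 + 2999×0.000805664 V = 2.4161865 V.
V_in − V_rec = 0.000183477 V = 0.183 mV.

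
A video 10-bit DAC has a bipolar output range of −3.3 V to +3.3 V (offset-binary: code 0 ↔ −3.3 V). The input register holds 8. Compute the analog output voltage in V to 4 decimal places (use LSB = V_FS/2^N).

-3.2484 V

LSB = 6.6 V / 2^10 = 6.445 mV.
V_out = (−3.3) + 8 × 0.00644531 V = -3.24844 V.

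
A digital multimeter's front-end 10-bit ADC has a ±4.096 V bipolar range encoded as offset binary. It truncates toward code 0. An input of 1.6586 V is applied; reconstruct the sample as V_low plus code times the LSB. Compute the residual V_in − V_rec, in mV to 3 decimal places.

One LSB is 8.192 V / 1024 = 8.000 mV.
Scaled input = 719.3250 LSBs, so code = 719.
Code 719 maps back to (−4.096) + 719×0.008 V = 1.656 V.
V_in − V_rec = 0.0026 V = 2.600 mV.

2.600 mV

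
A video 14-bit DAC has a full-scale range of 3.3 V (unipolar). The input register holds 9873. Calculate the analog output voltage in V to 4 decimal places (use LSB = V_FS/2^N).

1.9886 V

LSB = 3.3 V / 2^14 = 201.42 µV.
V_out = 0 + 9873 × 0.000201416 V = 1.98858 V.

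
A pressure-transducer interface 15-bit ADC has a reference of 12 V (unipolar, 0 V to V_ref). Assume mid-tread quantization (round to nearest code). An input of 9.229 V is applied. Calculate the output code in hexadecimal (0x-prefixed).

code 0x6271 (decimal 25201)

With 32768 levels over 12 V, one step is 366.21 µV.
(V_in − V_low)/LSB = (9.229 − 0) / 0.000366211 = 25201.323.
So the output code is 25201.
In hexadecimal (0x-prefixed): 0x6271.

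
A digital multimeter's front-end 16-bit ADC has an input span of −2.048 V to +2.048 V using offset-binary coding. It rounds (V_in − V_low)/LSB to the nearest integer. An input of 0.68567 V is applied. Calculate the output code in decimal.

Full-scale span = 4.096 V; LSB = 4.096/2^16 = 62.50 µV.
(0.68567 − (−2.048)) / 6.25e-05 = 43738.720 LSBs.
Round → code 43739.

code 43739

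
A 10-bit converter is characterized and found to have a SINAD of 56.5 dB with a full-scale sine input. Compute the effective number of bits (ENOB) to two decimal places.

ENOB = (SINAD − 1.76) / 6.02 = (56.5 − 1.76)/6.02 = 9.093.

9.09 bits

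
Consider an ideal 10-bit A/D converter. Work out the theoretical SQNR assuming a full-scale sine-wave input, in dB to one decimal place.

62.0 dB

SNR ≈ 6.02·N + 1.76 dB = 6.02·10 + 1.76 = 61.96 dB.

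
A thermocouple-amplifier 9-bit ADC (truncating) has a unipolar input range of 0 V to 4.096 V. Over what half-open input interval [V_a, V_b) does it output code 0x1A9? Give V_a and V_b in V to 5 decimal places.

LSB = 4.096/2^9 = 8.000 mV.
Code 0x1A9 = 425 decimal.
V_a = V_low + 425·LSB = 3.4 V; V_b = V_low + 426·LSB = 3.408 V.

[3.40000 V, 3.40800 V)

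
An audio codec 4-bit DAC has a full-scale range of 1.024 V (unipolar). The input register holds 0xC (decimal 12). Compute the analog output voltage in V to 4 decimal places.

LSB = 1.024 V / 2^4 = 64.000 mV.
Code 0xC = 12 decimal.
V_out = 0 + 12 × 0.064 V = 0.768 V.

0.7680 V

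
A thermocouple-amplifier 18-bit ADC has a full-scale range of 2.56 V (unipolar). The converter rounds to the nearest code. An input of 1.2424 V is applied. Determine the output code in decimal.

code 127222

LSB = 2.56 V / 262144 = 9.77 µV.
(1.2424 − 0) / 9.76563e-06 = 127221.760 LSBs.
round(127221.760) = 127222.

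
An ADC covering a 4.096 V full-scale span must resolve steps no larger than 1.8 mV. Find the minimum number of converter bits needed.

12 bits

Number of steps required ≥ 4.096 V / 1.8 mV = 2275.56.
Need 2^N ≥ 2275.56; 2^11 = 2048, 2^12 = 4096.
Minimum N = 12.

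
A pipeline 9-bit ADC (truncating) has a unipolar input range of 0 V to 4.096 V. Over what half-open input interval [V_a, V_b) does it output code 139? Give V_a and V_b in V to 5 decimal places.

LSB = 4.096/2^9 = 8.000 mV.
V_a = V_low + 139·LSB = 1.112 V; V_b = V_low + 140·LSB = 1.12 V.

[1.11200 V, 1.12000 V)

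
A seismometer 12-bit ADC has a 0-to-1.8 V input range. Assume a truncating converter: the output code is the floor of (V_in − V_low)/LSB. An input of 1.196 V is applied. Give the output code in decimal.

code 2721

LSB = 1.8 V / 4096 = 439.45 µV.
(1.196 − 0) / 0.000439453 = 2721.564 LSBs.
⌊·⌋(2721.564) = 2721.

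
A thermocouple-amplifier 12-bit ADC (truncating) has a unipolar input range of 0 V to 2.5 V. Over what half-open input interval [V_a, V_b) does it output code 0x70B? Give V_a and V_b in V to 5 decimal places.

LSB = 2.5/2^12 = 0.610 mV.
Code 0x70B = 1803 decimal.
V_a = V_low + 1803·LSB = 1.10046 V; V_b = V_low + 1804·LSB = 1.10107 V.

[1.10046 V, 1.10107 V)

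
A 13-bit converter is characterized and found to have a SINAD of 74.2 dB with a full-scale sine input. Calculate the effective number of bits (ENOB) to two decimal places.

12.03 bits

ENOB = (SINAD − 1.76) / 6.02 = (74.2 − 1.76)/6.02 = 12.033.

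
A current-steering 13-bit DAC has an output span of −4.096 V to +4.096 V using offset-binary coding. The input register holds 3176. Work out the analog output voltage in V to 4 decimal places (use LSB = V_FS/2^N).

-0.9200 V

LSB = 8.192 V / 2^13 = 1.000 mV.
V_out = (−4.096) + 3176 × 0.001 V = -0.92 V.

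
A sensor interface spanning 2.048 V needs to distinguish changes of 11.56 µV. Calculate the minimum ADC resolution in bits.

18 bits

Number of steps required ≥ 2.048 V / 11.56 µV = 177162.63.
Need 2^N ≥ 177162.63; 2^17 = 131072, 2^18 = 262144.
Minimum N = 18.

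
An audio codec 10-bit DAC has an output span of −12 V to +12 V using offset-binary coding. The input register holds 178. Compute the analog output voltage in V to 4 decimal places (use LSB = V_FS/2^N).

LSB = 24 V / 2^10 = 23.438 mV.
V_out = (−12) + 178 × 0.0234375 V = -7.82812 V.

-7.8281 V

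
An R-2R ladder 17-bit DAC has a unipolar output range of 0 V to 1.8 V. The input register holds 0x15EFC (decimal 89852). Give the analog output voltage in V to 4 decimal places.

1.2339 V

LSB = 1.8 V / 2^17 = 13.73 µV.
Code 0x15EFC = 89852 decimal.
V_out = 0 + 89852 × 1.37329e-05 V = 1.23393 V.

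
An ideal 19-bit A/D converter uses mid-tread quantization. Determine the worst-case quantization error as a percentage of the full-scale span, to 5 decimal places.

Rounding → worst-case error = ½ LSB = V_FS/2^20, so 100/1048576 = 9.53674e-05 % of full scale.

0.00010 %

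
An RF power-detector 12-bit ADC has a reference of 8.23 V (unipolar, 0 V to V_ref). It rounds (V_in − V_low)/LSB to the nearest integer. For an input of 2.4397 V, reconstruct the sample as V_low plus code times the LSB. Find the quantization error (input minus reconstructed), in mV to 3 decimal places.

Step size: 8.23 V ÷ 2^12 = 2.009 mV.
Scaled input = 1214.2176 LSBs, so code = 1214.
Code 1214 maps back to 0 + 1214×0.00200928 V = 2.4392627 V.
V_in − V_rec = 0.000437305 V = 0.437 mV.

0.437 mV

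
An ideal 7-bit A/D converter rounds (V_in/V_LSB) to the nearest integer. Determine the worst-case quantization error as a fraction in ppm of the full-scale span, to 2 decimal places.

Rounding → worst-case error = ½ LSB = V_FS/2^8, so 1e+06/256 = 3906.25 ppm of full scale.

3906.25 ppm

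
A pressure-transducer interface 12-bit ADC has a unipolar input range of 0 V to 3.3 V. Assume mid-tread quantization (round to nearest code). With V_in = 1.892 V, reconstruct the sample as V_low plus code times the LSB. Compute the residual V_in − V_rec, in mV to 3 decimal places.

0.301 mV

Step size: 3.3 V ÷ 2^12 = 0.806 mV.
Scaled input = 2348.3733 LSBs, so code = 2348.
V_rec = 0 + 2348·0.000805664 = 1.8916992 V.
Error = 1.892 − 1.8916992 = 0.000300781 V = 0.301 mV.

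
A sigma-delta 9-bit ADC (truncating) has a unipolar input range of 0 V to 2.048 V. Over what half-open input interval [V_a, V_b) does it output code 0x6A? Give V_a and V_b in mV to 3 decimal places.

LSB = 2.048/2^9 = 4.000 mV.
Code 0x6A = 106 decimal.
V_a = V_low + 106·LSB = 0.424 V; V_b = V_low + 107·LSB = 0.428 V.

[424.000 mV, 428.000 mV)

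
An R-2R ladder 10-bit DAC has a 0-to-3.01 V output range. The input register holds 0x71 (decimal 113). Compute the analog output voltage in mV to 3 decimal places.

332.158 mV

LSB = 3.01 V / 2^10 = 2.939 mV.
Code 0x71 = 113 decimal.
V_out = 0 + 113 × 0.00293945 V = 0.332158 V.
= 332.158 mV.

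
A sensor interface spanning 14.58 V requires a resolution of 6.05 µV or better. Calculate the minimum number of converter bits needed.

Number of steps required ≥ 14.58 V / 6.05 µV = 2409917.36.
Need 2^N ≥ 2409917.36; 2^21 = 2097152, 2^22 = 4194304.
Minimum N = 22.

22 bits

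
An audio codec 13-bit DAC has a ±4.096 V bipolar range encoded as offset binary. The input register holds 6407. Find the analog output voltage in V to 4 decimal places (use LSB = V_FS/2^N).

LSB = 8.192 V / 2^13 = 1.000 mV.
V_out = (−4.096) + 6407 × 0.001 V = 2.311 V.

2.3110 V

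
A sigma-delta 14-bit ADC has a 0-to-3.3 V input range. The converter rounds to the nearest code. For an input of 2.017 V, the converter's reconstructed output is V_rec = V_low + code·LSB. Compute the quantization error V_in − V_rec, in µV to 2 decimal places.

20.02 µV

One LSB is 3.3 V / 16384 = 201.42 µV.
Scaled input = 10014.0994 LSBs, so code = 10014.
Reconstructed: 2.01698 V.
Error = 2.017 − 2.01698 = 2.00195e-05 V = 20.02 µV.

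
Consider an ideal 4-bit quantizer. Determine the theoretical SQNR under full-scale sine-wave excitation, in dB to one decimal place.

SNR ≈ 6.02·N + 1.76 dB = 6.02·4 + 1.76 = 25.84 dB.

25.8 dB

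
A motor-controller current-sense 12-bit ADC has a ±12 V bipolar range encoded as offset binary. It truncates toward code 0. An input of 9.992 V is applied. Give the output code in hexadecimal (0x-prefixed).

code 0xEA9 (decimal 3753)

Full-scale span = 24 V; LSB = 24/2^12 = 5.859 mV.
Input sits at 3753.301 steps above V_low.
⌊·⌋(3753.301) = 3753.
In hexadecimal (0x-prefixed): 0xEA9.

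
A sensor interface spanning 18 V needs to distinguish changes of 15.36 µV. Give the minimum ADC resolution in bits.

21 bits

Number of steps required ≥ 18 V / 15.36 µV = 1171875.00.
Need 2^N ≥ 1171875.00; 2^20 = 1048576, 2^21 = 2097152.
Minimum N = 21.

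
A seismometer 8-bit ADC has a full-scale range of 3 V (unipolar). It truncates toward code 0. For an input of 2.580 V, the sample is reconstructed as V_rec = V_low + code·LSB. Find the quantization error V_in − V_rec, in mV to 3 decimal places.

1.875 mV

LSB = 3/2^8 = 11.719 mV.
(V_in − V_low)/LSB = (2.580 − 0)/0.0117188 = 220.1600 → code 220 (floor).
Reconstructed: 2.578125 V.
Difference: 0.001875 V → 1.875 mV.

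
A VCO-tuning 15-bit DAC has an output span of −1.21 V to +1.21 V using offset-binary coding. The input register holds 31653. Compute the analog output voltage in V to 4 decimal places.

1.1277 V

LSB = 2.42 V / 2^15 = 73.85 µV.
V_out = (−1.21) + 31653 × 7.38525e-05 V = 1.12765 V.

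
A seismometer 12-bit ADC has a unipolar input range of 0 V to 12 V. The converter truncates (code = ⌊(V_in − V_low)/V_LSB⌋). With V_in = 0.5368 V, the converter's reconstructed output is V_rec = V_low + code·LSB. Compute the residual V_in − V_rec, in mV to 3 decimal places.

One LSB is 12 V / 4096 = 2.930 mV.
(0.5368 − 0)/0.00292969 = 183.2277; ⌊·⌋ gives code 183.
V_rec = 0 + 183·0.00292969 = 0.53613281 V.
Difference: 0.000667188 V → 0.667 mV.

0.667 mV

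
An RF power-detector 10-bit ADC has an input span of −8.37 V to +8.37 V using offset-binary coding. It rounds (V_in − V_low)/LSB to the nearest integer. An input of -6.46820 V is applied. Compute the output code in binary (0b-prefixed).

code 0b1110100 (decimal 116)

Full-scale span = 16.74 V; LSB = 16.74/2^10 = 16.348 mV.
Input sits at 116.335 steps above V_low.
Round → code 116.
In binary (0b-prefixed): 0b1110100.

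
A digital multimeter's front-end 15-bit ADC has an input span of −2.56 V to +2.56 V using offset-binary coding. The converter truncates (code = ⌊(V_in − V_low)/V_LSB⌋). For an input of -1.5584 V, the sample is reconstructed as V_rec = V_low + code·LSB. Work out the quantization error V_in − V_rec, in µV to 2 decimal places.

37.50 µV

One LSB is 5.12 V / 32768 = 156.25 µV.
(-1.5584 − (−2.56))/0.00015625 = 6410.2400; ⌊·⌋ gives code 6410.
Code 6410 maps back to (−2.56) + 6410×0.00015625 V = -1.5584375 V.
V_in − V_rec = 3.75e-05 V = 37.50 µV.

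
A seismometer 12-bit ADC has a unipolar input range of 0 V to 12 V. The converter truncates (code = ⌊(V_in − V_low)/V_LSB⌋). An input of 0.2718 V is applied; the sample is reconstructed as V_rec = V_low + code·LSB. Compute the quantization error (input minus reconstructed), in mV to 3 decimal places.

2.269 mV

LSB = 12/2^12 = 2.930 mV.
(V_in − V_low)/LSB = (0.2718 − 0)/0.00292969 = 92.7744 → code 92 (floor).
Code 92 maps back to 0 + 92×0.00292969 V = 0.26953125 V.
V_in − V_rec = 0.00226875 V = 2.269 mV.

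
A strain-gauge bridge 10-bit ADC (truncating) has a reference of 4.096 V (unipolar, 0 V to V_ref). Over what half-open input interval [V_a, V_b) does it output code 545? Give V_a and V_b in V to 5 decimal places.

[2.18000 V, 2.18400 V)

LSB = 4.096/2^10 = 4.000 mV.
V_a = V_low + 545·LSB = 2.18 V; V_b = V_low + 546·LSB = 2.184 V.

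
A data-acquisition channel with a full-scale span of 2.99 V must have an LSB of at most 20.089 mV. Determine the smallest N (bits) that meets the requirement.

Number of steps required ≥ 2.99 V / 20.089 mV = 148.84.
Need 2^N ≥ 148.84; 2^7 = 128, 2^8 = 256.
Minimum N = 8.

8 bits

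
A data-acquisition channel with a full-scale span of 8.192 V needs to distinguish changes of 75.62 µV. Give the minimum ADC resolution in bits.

Number of steps required ≥ 8.192 V / 75.62 µV = 108331.13.
Need 2^N ≥ 108331.13; 2^16 = 65536, 2^17 = 131072.
Minimum N = 17.

17 bits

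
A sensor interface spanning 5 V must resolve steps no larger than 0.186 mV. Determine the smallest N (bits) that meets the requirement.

Number of steps required ≥ 5 V / 0.186 mV = 26881.72.
Need 2^N ≥ 26881.72; 2^14 = 16384, 2^15 = 32768.
Minimum N = 15.

15 bits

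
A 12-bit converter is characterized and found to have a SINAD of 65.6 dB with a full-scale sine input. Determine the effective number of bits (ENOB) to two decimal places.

ENOB = (SINAD − 1.76) / 6.02 = (65.6 − 1.76)/6.02 = 10.605.

10.60 bits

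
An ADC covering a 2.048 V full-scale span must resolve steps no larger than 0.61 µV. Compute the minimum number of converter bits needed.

22 bits

Number of steps required ≥ 2.048 V / 0.61 µV = 3357377.05.
Need 2^N ≥ 3357377.05; 2^21 = 2097152, 2^22 = 4194304.
Minimum N = 22.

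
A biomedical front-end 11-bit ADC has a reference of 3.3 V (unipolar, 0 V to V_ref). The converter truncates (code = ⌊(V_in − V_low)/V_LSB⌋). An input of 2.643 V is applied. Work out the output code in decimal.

With 2048 levels over 3.3 V, one step is 1.611 mV.
Input sits at 1640.262 steps above V_low.
Floor → code 1640.

code 1640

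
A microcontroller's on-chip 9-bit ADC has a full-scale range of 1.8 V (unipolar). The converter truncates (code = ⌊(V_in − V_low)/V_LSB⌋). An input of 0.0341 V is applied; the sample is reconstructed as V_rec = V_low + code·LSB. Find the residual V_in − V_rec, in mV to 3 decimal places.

Step size: 1.8 V ÷ 2^9 = 3.516 mV.
Scaled input = 9.6996 LSBs, so code = 9.
Code 9 maps back to 0 + 9×0.00351563 V = 0.031640625 V.
V_in − V_rec = 0.00245938 V = 2.459 mV.

2.459 mV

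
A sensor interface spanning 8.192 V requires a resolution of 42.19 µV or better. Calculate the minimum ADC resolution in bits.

Number of steps required ≥ 8.192 V / 42.19 µV = 194169.23.
Need 2^N ≥ 194169.23; 2^17 = 131072, 2^18 = 262144.
Minimum N = 18.

18 bits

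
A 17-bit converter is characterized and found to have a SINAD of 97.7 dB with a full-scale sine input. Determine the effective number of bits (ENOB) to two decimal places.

15.94 bits

ENOB = (SINAD − 1.76) / 6.02 = (97.7 − 1.76)/6.02 = 15.937.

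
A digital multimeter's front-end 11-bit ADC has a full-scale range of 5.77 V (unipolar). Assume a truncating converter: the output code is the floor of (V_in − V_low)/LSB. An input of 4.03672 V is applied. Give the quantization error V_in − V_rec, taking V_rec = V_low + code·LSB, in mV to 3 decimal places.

Step size: 5.77 V ÷ 2^11 = 2.817 mV.
(4.03672 − 0)/0.00281738 = 1432.7907; ⌊·⌋ gives code 1432.
V_rec = 0 + 1432·0.00281738 = 4.0344922 V.
Difference: 0.00222781 V → 2.228 mV.

2.228 mV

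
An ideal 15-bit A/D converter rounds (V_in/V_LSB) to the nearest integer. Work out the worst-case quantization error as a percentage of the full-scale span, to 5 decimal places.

0.00153 %

Rounding → worst-case error = ½ LSB = V_FS/2^16, so 100/65536 = 0.00152588 % of full scale.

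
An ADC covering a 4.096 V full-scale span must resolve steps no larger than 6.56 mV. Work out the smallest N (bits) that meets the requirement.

10 bits

Number of steps required ≥ 4.096 V / 6.56 mV = 624.39.
Need 2^N ≥ 624.39; 2^9 = 512, 2^10 = 1024.
Minimum N = 10.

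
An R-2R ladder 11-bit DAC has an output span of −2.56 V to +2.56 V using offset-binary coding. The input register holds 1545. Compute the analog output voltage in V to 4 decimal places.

LSB = 5.12 V / 2^11 = 2.500 mV.
V_out = (−2.56) + 1545 × 0.0025 V = 1.3025 V.

1.3025 V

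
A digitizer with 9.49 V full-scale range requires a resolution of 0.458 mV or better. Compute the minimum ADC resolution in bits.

15 bits

Number of steps required ≥ 9.49 V / 0.458 mV = 20720.52.
Need 2^N ≥ 20720.52; 2^14 = 16384, 2^15 = 32768.
Minimum N = 15.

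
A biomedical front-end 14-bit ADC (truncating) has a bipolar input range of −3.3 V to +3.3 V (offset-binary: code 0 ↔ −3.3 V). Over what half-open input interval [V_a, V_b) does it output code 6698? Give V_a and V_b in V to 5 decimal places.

LSB = 6.6/2^14 = 402.83 µV.
V_a = V_low + 6698·LSB = -0.601831 V; V_b = V_low + 6699·LSB = -0.601428 V.

[-0.60183 V, -0.60143 V)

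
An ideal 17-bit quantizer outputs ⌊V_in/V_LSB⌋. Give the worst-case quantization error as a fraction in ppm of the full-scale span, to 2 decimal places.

Truncating → worst-case error = 1 LSB = V_FS/2^17, so 1e+06/131072 = 7.62939 ppm of full scale.

7.63 ppm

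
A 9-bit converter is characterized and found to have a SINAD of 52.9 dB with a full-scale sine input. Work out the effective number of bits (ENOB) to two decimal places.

8.50 bits

ENOB = (SINAD − 1.76) / 6.02 = (52.9 − 1.76)/6.02 = 8.495.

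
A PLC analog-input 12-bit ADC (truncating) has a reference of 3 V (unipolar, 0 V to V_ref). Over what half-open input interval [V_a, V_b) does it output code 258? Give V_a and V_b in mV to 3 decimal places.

LSB = 3/2^12 = 0.732 mV.
V_a = V_low + 258·LSB = 0.188965 V; V_b = V_low + 259·LSB = 0.189697 V.

[188.965 mV, 189.697 mV)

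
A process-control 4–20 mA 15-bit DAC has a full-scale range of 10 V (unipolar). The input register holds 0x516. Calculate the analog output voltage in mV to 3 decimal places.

397.339 mV

LSB = 10 V / 2^15 = 305.18 µV.
Code 0x516 = 1302 decimal.
V_out = 0 + 1302 × 0.000305176 V = 0.397339 V.
= 397.339 mV.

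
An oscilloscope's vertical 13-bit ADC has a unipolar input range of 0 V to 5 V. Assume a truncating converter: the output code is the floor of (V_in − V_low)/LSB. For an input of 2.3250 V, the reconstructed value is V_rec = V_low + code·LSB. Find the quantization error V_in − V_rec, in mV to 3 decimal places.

One LSB is 5 V / 8192 = 0.610 mV.
Scaled input = 3809.2800 LSBs, so code = 3809.
V_rec = 0 + 3809·0.000610352 = 2.3248291 V.
Difference: 0.000170898 V → 0.171 mV.

0.171 mV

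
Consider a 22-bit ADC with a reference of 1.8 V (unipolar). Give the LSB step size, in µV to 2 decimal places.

Full-scale span = 1.8 V.
LSB = 1.8 / 2^22 = 1.8 / 4194304 = 4.29153e-07 V = 0.43 µV.

0.43 µV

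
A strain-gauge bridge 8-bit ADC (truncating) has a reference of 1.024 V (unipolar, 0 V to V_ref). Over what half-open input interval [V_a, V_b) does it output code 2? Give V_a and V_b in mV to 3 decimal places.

LSB = 1.024/2^8 = 4.000 mV.
V_a = V_low + 2·LSB = 0.008 V; V_b = V_low + 3·LSB = 0.012 V.

[8.000 mV, 12.000 mV)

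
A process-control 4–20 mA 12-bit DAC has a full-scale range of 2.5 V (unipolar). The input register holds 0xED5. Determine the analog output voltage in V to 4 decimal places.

2.3175 V

LSB = 2.5 V / 2^12 = 0.610 mV.
Code 0xED5 = 3797 decimal.
V_out = 0 + 3797 × 0.000610352 V = 2.3175 V.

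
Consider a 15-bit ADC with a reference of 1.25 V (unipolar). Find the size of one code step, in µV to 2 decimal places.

38.15 µV

Full-scale span = 1.25 V.
LSB = 1.25 / 2^15 = 1.25 / 32768 = 3.8147e-05 V = 38.15 µV.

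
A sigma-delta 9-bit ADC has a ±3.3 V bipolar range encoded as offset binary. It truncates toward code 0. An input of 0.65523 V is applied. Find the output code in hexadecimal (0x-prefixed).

code 0x132 (decimal 306)

LSB = 6.6 V / 512 = 12.891 mV.
Input sits at 306.830 steps above V_low.
⌊·⌋(306.830) = 306.
In hexadecimal (0x-prefixed): 0x132.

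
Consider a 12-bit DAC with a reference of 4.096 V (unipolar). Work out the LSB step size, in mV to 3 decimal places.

1.000 mV

Full-scale span = 4.096 V.
LSB = 4.096 / 2^12 = 4.096 / 4096 = 0.001 V = 1.000 mV.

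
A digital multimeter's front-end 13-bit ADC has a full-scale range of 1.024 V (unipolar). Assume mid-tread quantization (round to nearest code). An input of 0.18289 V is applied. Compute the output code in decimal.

code 1463

With 8192 levels over 1.024 V, one step is 125.00 µV.
(0.18289 − 0) / 0.000125 = 1463.120 LSBs.
So the output code is 1463.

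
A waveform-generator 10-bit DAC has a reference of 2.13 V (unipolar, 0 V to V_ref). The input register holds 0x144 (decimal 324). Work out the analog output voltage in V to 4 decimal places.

LSB = 2.13 V / 2^10 = 2.080 mV.
Code 0x144 = 324 decimal.
V_out = 0 + 324 × 0.00208008 V = 0.673945 V.

0.6739 V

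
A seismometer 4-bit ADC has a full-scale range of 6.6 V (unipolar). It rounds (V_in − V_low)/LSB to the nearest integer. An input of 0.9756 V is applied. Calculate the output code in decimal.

code 2

Full-scale span = 6.6 V; LSB = 6.6/2^4 = 412.500 mV.
(0.9756 − 0) / 0.4125 = 2.365 LSBs.
So the output code is 2.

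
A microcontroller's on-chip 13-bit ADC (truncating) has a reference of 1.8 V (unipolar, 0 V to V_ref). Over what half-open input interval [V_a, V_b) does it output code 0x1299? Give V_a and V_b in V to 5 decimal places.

[1.04612 V, 1.04634 V)

LSB = 1.8/2^13 = 219.73 µV.
Code 0x1299 = 4761 decimal.
V_a = V_low + 4761·LSB = 1.04612 V; V_b = V_low + 4762·LSB = 1.04634 V.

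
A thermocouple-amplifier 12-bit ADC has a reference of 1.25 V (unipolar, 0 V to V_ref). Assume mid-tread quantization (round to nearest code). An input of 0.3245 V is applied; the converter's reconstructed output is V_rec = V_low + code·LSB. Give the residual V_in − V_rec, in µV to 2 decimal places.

LSB = 1.25/2^12 = 305.18 µV.
(V_in − V_low)/LSB = (0.3245 − 0)/0.000305176 = 1063.3216 → code 1063 (round).
Code 1063 maps back to 0 + 1063×0.000305176 V = 0.32440186 V.
Difference: 9.81445e-05 V → 98.14 µV.

98.14 µV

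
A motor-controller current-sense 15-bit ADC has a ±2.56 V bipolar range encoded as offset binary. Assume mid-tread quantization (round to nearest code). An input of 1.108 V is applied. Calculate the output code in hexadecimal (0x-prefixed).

code 0x5BB3 (decimal 23475)

With 32768 levels over 5.12 V, one step is 156.25 µV.
(1.108 − (−2.56)) / 0.00015625 = 23475.200 LSBs.
round(23475.200) = 23475.
In hexadecimal (0x-prefixed): 0x5BB3.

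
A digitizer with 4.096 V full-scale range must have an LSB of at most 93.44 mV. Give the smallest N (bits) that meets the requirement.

Number of steps required ≥ 4.096 V / 93.44 mV = 43.84.
Need 2^N ≥ 43.84; 2^5 = 32, 2^6 = 64.
Minimum N = 6.

6 bits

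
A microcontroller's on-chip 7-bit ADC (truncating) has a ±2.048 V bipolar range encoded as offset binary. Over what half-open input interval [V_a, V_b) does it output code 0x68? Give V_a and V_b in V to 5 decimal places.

LSB = 4.096/2^7 = 32.000 mV.
Code 0x68 = 104 decimal.
V_a = V_low + 104·LSB = 1.28 V; V_b = V_low + 105·LSB = 1.312 V.

[1.28000 V, 1.31200 V)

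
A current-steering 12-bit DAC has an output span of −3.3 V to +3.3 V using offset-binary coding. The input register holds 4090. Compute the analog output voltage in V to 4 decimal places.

3.2903 V

LSB = 6.6 V / 2^12 = 1.611 mV.
V_out = (−3.3) + 4090 × 0.00161133 V = 3.29033 V.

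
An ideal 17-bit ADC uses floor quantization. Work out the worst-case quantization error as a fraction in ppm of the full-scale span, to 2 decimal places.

7.63 ppm

Truncating → worst-case error = 1 LSB = V_FS/2^17, so 1e+06/131072 = 7.62939 ppm of full scale.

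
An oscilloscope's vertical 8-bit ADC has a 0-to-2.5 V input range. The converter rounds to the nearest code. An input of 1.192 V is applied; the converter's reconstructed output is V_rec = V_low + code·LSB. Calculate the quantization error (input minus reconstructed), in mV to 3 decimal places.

LSB = 2.5/2^8 = 9.766 mV.
(1.192 − 0)/0.00976562 = 122.0608; round gives code 122.
V_rec = 0 + 122·0.00976562 = 1.1914062 V.
Error = 1.192 − 1.1914062 = 0.00059375 V = 0.594 mV.

0.594 mV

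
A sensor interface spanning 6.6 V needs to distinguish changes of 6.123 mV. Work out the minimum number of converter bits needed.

11 bits

Number of steps required ≥ 6.6 V / 6.123 mV = 1077.90.
Need 2^N ≥ 1077.90; 2^10 = 1024, 2^11 = 2048.
Minimum N = 11.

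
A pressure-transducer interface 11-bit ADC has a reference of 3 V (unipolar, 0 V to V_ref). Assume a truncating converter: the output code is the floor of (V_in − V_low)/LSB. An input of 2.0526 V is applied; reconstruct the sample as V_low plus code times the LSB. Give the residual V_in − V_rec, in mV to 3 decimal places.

0.354 mV

LSB = 3/2^11 = 1.465 mV.
(V_in − V_low)/LSB = (2.0526 − 0)/0.00146484 = 1401.2416 → code 1401 (floor).
Code 1401 maps back to 0 + 1401×0.00146484 V = 2.0522461 V.
Error = 2.0526 − 2.0522461 = 0.000353906 V = 0.354 mV.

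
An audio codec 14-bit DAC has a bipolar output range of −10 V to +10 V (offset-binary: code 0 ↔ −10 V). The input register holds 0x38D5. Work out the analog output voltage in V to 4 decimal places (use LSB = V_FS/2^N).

7.7600 V

LSB = 20 V / 2^14 = 1.221 mV.
Code 0x38D5 = 14549 decimal.
V_out = (−10) + 14549 × 0.0012207 V = 7.76001 V.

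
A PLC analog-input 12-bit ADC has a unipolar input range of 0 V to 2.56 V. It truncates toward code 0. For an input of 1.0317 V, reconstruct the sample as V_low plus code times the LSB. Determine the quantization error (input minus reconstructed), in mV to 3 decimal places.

0.450 mV

LSB = 2.56/2^12 = 0.625 mV.
Scaled input = 1650.7200 LSBs, so code = 1650.
V_rec = 0 + 1650·0.000625 = 1.03125 V.
V_in − V_rec = 0.00045 V = 0.450 mV.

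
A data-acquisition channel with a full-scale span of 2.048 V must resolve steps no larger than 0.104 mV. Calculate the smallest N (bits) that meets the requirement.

Number of steps required ≥ 2.048 V / 0.104 mV = 19692.31.
Need 2^N ≥ 19692.31; 2^14 = 16384, 2^15 = 32768.
Minimum N = 15.

15 bits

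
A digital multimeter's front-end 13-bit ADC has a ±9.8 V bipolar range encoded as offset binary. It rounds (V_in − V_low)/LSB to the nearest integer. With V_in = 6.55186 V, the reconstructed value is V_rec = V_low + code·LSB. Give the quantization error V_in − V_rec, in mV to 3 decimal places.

One LSB is 19.6 V / 8192 = 2.393 mV.
Scaled input = 6834.4101 LSBs, so code = 6834.
V_rec = (−9.8) + 6834·0.00239258 = 6.5508789 V.
Difference: 0.000981094 V → 0.981 mV.

0.981 mV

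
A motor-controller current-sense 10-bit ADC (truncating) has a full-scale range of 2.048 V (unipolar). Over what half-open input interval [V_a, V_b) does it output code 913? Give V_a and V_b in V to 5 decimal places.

LSB = 2.048/2^10 = 2.000 mV.
V_a = V_low + 913·LSB = 1.826 V; V_b = V_low + 914·LSB = 1.828 V.

[1.82600 V, 1.82800 V)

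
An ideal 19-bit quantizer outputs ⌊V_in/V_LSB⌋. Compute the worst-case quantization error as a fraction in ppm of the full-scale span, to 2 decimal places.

1.91 ppm

Truncating → worst-case error = 1 LSB = V_FS/2^19, so 1e+06/524288 = 1.90735 ppm of full scale.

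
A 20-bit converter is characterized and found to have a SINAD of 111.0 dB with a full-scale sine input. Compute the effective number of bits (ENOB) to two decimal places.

18.15 bits

ENOB = (SINAD − 1.76) / 6.02 = (111.0 − 1.76)/6.02 = 18.146.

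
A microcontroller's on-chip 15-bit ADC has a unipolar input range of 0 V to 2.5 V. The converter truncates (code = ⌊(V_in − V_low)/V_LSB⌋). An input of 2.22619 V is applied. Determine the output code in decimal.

code 29179

LSB = 2.5 V / 32768 = 76.29 µV.
(V_in − V_low)/LSB = (2.22619 − 0) / 7.62939e-05 = 29179.118.
So the output code is 29179.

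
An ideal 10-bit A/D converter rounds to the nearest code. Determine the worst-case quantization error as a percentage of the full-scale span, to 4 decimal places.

0.0488 %

Rounding → worst-case error = ½ LSB = V_FS/2^11, so 100/2048 = 0.0488281 % of full scale.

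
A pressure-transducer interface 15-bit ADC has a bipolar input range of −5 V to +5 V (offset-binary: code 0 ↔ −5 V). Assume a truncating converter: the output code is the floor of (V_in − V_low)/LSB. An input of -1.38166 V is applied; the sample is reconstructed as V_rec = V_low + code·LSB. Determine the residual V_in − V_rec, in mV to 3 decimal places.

LSB = 10/2^15 = 305.18 µV.
(V_in − V_low)/LSB = (-1.38166 − (−5))/0.000305176 = 11856.5765 → code 11856 (floor).
V_rec = (−5) + 11856·0.000305176 = -1.3818359 V.
Error = -1.38166 − (−1.3818359) = 0.000175937 V = 0.176 mV.

0.176 mV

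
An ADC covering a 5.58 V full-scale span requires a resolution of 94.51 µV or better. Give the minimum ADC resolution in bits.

16 bits

Number of steps required ≥ 5.58 V / 94.51 µV = 59041.37.
Need 2^N ≥ 59041.37; 2^15 = 32768, 2^16 = 65536.
Minimum N = 16.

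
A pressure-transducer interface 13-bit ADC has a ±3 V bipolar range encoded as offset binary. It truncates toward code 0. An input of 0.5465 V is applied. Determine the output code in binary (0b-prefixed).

With 8192 levels over 6 V, one step is 0.732 mV.
(0.5465 − (−3)) / 0.000732422 = 4842.155 LSBs.
So the output code is 4842.
In binary (0b-prefixed): 0b1001011101010.

code 0b1001011101010 (decimal 4842)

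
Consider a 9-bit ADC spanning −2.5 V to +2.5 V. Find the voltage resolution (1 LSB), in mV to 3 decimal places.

Full-scale span = 5 V.
LSB = 5 / 2^9 = 5 / 512 = 0.00976562 V = 9.766 mV.

9.766 mV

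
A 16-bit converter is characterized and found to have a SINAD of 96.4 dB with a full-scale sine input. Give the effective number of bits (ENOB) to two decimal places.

ENOB = (SINAD − 1.76) / 6.02 = (96.4 − 1.76)/6.02 = 15.721.

15.72 bits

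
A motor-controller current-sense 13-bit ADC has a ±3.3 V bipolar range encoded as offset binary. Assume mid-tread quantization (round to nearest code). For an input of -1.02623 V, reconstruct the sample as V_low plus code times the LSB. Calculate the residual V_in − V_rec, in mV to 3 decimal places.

One LSB is 6.6 V / 8192 = 0.806 mV.
Scaled input = 2822.2309 LSBs, so code = 2822.
V_rec = (−3.3) + 2822·0.000805664 = -1.026416 V.
Error = -1.02623 − (−1.026416) = 0.000186016 V = 0.186 mV.

0.186 mV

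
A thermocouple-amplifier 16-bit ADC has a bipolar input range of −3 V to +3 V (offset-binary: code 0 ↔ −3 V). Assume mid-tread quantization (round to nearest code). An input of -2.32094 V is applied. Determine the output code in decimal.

Full-scale span = 6 V; LSB = 6/2^16 = 91.55 µV.
Input sits at 7417.146 steps above V_low.
So the output code is 7417.

code 7417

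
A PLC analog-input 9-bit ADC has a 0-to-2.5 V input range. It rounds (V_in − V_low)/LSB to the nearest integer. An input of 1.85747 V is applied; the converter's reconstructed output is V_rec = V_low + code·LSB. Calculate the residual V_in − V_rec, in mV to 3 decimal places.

One LSB is 2.5 V / 512 = 4.883 mV.
(1.85747 − 0)/0.00488281 = 380.4099; round gives code 380.
Code 380 maps back to 0 + 380×0.00488281 V = 1.8554688 V.
Difference: 0.00200125 V → 2.001 mV.

2.001 mV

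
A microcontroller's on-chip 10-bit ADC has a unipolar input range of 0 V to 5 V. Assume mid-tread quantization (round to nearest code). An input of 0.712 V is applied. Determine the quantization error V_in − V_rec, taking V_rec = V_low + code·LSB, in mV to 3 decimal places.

One LSB is 5 V / 1024 = 4.883 mV.
Scaled input = 145.8176 LSBs, so code = 146.
V_rec = 0 + 146·0.00488281 = 0.71289062 V.
Error = 0.712 − 0.71289062 = -0.000890625 V = -0.891 mV.

-0.891 mV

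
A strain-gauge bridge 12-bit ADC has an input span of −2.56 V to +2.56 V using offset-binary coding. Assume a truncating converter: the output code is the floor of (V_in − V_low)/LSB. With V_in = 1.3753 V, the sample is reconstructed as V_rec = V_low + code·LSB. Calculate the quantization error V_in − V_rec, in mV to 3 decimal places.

0.300 mV

LSB = 5.12/2^12 = 1.250 mV.
(V_in − V_low)/LSB = (1.3753 − (−2.56))/0.00125 = 3148.2400 → code 3148 (floor).
Reconstructed: 1.375 V.
V_in − V_rec = 0.0003 V = 0.300 mV.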